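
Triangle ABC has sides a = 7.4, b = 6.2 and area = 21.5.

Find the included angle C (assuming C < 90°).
Area = ½ab·sin(C)  →  sin(C) = 2·Area/(ab)
sin(C) = 2·21.5/(7.4·6.2) = 0.937228
C = arcsin(0.937228) = 69.59°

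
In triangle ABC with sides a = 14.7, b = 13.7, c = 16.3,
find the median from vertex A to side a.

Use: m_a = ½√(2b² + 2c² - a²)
m_a = ½√(2·13.7² + 2·16.3² - 14.7²)
m_a = ½√(375.38 + 531.38 - 216.09) = ½√690.67 = 13.14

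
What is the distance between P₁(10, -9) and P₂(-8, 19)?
Using the distance formula: d = sqrt((x₂-x₁)² + (y₂-y₁)²)
dx = (-8) - 10 = -18
dy = 19 - (-9) = 28
d = sqrt((-18)² + 28²) = sqrt(324 + 784) = sqrt(1108) = 33.29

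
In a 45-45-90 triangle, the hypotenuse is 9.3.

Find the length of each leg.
In a 45-45-90 triangle, hypotenuse = leg·√2  →  leg = hypotenuse/√2
leg = 9.3/√2 = 6.576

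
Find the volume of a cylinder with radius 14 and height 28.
Volume = pi * r² * h
Volume = pi * 14² * 28
Volume = pi * 196 * 28
Volume = pi * 5488
Volume = 17241.06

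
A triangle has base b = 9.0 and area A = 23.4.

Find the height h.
A = ½bh  →  h = 2A/b
h = 2·23.4/9.0 = 5.2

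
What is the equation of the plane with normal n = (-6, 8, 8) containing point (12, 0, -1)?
d = n·P = (-6)(12) + (8)(0) + (8)(-1) = -80
Plane: -6x + 8y + 8z = -80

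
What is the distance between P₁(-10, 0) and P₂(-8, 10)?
Using the distance formula: d = sqrt((x₂-x₁)² + (y₂-y₁)²)
dx = (-8) - (-10) = 2
dy = 10 - 0 = 10
d = sqrt(2² + 10²) = sqrt(4 + 100) = sqrt(104) = 10.20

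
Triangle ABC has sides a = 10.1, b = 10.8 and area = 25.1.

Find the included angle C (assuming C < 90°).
Area = ½ab·sin(C)  →  sin(C) = 2·Area/(ab)
sin(C) = 2·25.1/(10.1·10.8) = 0.460213
C = arcsin(0.460213) = 27.4°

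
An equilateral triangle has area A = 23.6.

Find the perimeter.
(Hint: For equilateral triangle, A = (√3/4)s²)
A = (√3/4)s²  →  s² = 4A/√3 = 4·23.6/√3 = 54.5019
s = 7.38254
Perimeter = 3s = 22.15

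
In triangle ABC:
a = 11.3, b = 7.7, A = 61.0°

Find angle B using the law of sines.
sin(B)/b = sin(A)/a
sin(B) = b·sin(A)/a = 7.7·sin(61.0°)/11.3 = 0.595980
B = arcsin(0.595980) = 36.58°  (b ≤ a, so B ≤ A and the acute solution is unique)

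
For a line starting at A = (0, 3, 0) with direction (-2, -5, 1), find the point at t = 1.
P(1) = (0 + (-2)(1), 3 + (-5)(1), 0 + 1(1)) = (-2, -2, 1)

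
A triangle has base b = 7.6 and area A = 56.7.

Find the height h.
A = ½bh  →  h = 2A/b
h = 2·56.7/7.6 = 14.92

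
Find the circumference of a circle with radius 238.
Circumference = 2 * pi * r
Circumference = 2 * pi * 238
Circumference = 1495.40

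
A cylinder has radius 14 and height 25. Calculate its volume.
Volume = pi * r² * h
Volume = pi * 14² * 25
Volume = pi * 196 * 25
Volume = pi * 4900
Volume = 15393.80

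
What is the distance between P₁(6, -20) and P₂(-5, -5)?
Using the distance formula: d = sqrt((x₂-x₁)² + (y₂-y₁)²)
dx = (-5) - 6 = -11
dy = (-5) - (-20) = 15
d = sqrt((-11)² + 15²) = sqrt(121 + 225) = sqrt(346) = 18.60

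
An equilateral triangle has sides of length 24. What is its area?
Area = (sqrt(3)/4) * s²
Area = (sqrt(3)/4) * 24²
Area = (sqrt(3)/4) * 576
Area = 249.42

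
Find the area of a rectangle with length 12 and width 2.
Area = length * width
Area = 12 * 2
Area = 24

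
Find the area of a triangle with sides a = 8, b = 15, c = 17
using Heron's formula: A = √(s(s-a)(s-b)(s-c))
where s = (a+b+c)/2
s = (8+15+17)/2 = 20
A = √(20·12·5·3) = √3600 = 60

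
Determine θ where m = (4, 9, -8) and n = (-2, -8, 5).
m·n = -120, |m|² = 161, |n|² = 93
cos θ = -120/√14973 ≈ -0.9807
θ ≈ 168.7°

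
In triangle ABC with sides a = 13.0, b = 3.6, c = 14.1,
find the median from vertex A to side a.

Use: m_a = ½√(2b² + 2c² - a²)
m_a = ½√(2·3.6² + 2·14.1² - 13.0²)
m_a = ½√(25.92 + 397.62 - 169) = ½√254.54 = 7.977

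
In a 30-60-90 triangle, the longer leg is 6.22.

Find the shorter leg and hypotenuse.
In a 30-60-90 triangle, sides are in ratio 1 : √3 : 2.
Long leg = short leg·√3  →  short leg = 6.22/√3 = 3.591
Hypotenuse = 2·(short leg) = 2·6.22/√3 = 7.182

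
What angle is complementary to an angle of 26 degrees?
Complementary angles sum to 90 degrees.
Other angle = 90 - 26
Other angle = 64 degrees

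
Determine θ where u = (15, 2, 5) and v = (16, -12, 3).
u·v = 231, |u|² = 254, |v|² = 409
cos θ = 231/√103886 ≈ 0.7167
θ ≈ 44.22°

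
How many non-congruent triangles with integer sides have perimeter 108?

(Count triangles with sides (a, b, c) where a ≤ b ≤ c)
With a ≤ b ≤ c and a + b + c = 108, the triangle inequality a + b > c gives c < 108/2, so c ≤ 53.
Iterate a from 1 to ⌊p/3⌋ = 36; for each a, b ranges from a to ⌊(p−a)/2⌋ with c = p − a − b, keeping only c ≥ b.
Triples: (2, 53, 53), (3, 52, 53), (4, 51, 53), …
Count = 243 triangles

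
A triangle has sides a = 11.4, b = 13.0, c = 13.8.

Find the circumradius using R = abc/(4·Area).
s = (a+b+c)/2 = 19.1
Area = √(s(s-a)(s-b)(s-c)) = √(19.1·7.7·6.1·5.3) = 68.9549
R = abc/(4·Area) = (11.4·13.0·13.8)/(4·68.9549) = 2045.16/275.8196 = 7.415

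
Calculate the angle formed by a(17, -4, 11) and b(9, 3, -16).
a·b = -35, |a|² = 426, |b|² = 346
cos θ = -35/√147396 ≈ -0.09116
θ ≈ 95.23°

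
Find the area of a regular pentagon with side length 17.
For a regular 5-gon with side length s = 17:
Apothem a = s / (2*tan(pi/5)) = 17 / (2*tan(pi/5)) ≈ 11.6992
Perimeter P = 5 * 17 = 85
Area = (1/2) * P * a = (1/2) * 85 * 11.6992 = 497.22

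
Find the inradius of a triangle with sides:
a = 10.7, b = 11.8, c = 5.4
s = (a+b+c)/2 = (10.7+11.8+5.4)/2 = 13.95
Area = √(s(s-a)(s-b)(s-c)) = √(13.95·3.25·2.15·8.55) = 28.869
r = Area/s = 28.869/13.95 = 2.069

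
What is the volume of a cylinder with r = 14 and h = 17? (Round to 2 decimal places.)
Volume = pi * r² * h
Volume = pi * 14² * 17
Volume = pi * 196 * 17
Volume = pi * 3332
Volume = 10467.79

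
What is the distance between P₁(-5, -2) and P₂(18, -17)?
Using the distance formula: d = sqrt((x₂-x₁)² + (y₂-y₁)²)
dx = 18 - (-5) = 23
dy = (-17) - (-2) = -15
d = sqrt(23² + (-15)²) = sqrt(529 + 225) = sqrt(754) = 27.46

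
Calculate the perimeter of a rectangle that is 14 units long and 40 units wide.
Perimeter = 2 * (length + width)
Perimeter = 2 * (14 + 40)
Perimeter = 2 * 54
Perimeter = 108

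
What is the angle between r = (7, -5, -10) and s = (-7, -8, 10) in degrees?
r·s = -109, |r|² = 174, |s|² = 213
cos θ = -109/√37062 ≈ -0.5662
θ ≈ 124.5°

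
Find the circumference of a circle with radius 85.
Circumference = 2 * pi * r
Circumference = 2 * pi * 85
Circumference = 534.07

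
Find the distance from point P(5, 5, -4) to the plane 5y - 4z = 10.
d = |0(5) + 5(5) + (-4)(-4) - (10)| / √(0² + 5² + (-4)²) = 31/√41 = 4.841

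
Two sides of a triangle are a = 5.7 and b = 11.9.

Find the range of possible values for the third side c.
By the triangle inequality: |a - b| < c < a + b
|5.7 - 11.9| < c < 5.7 + 11.9
6.2 < c < 17.6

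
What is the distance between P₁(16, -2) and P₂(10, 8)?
Using the distance formula: d = sqrt((x₂-x₁)² + (y₂-y₁)²)
dx = 10 - 16 = -6
dy = 8 - (-2) = 10
d = sqrt((-6)² + 10²) = sqrt(36 + 100) = sqrt(136) = 11.66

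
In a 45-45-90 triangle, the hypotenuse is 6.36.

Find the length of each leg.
In a 45-45-90 triangle, hypotenuse = leg·√2  →  leg = hypotenuse/√2
leg = 6.36/√2 = 4.497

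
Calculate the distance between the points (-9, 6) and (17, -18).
Using the distance formula: d = sqrt((x₂-x₁)² + (y₂-y₁)²)
dx = 17 - (-9) = 26
dy = (-18) - 6 = -24
d = sqrt(26² + (-24)²) = sqrt(676 + 576) = sqrt(1252) = 35.38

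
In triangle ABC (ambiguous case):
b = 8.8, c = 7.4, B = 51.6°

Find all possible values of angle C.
sin(C)/c = sin(B)/b  →  sin(C) = c·sin(B)/b = 7.4·sin(51.6°)/8.8 = 0.659015
C₁ = arcsin(0.659015) = 41.22°,  C₂ = 180° - C₁ = 138.78°
Check C₂: A = 180° - 51.6° - 138.78° = -10.38° ≤ 0, rejected
C = 41.22° (one solution)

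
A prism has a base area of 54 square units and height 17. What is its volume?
Volume = base area * height
Volume = 54 * 17
Volume = 918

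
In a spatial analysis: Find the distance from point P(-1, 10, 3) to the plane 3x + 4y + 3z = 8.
d = |3(-1) + 4(10) + 3(3) - (8)| / √(3² + 4² + 3²) = 38/√34 = 6.517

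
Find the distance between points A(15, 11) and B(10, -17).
Using the distance formula: d = sqrt((x₂-x₁)² + (y₂-y₁)²)
dx = 10 - 15 = -5
dy = (-17) - 11 = -28
d = sqrt((-5)² + (-28)²) = sqrt(25 + 784) = sqrt(809) = 28.44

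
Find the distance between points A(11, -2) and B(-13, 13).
Using the distance formula: d = sqrt((x₂-x₁)² + (y₂-y₁)²)
dx = (-13) - 11 = -24
dy = 13 - (-2) = 15
d = sqrt((-24)² + 15²) = sqrt(576 + 225) = sqrt(801) = 28.30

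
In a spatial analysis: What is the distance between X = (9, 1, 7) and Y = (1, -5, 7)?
d = √[(-8)² + (-6)² + (0)²] = √100 = 10.0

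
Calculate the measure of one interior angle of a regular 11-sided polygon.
Interior angle of a regular n-gon = (n-2)*180/n
Interior angle = (11-2)*180/11
Interior angle = 9*180/11
Interior angle = 1620/11
Interior angle = 147.27 degrees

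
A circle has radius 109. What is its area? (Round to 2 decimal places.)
Area = pi * r²
Area = pi * 109²
Area = pi * 11881
Area = 37325.26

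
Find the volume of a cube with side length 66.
Volume = s³
Volume = 66³
Volume = 287496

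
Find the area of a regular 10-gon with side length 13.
For a regular 10-gon with side length s = 13:
Apothem a = s / (2*tan(pi/10)) = 13 / (2*tan(pi/10)) ≈ 20.0049
Perimeter P = 10 * 13 = 130
Area = (1/2) * P * a = (1/2) * 130 * 20.0049 = 1300.32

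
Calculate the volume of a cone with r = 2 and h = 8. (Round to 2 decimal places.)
Volume = (1/3) * pi * r² * h
Volume = (1/3) * pi * 2² * 8
Volume = (1/3) * pi * 4 * 8
Volume = (1/3) * pi * 32
Volume = 33.51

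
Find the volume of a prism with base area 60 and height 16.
Volume = base area * height
Volume = 60 * 16
Volume = 960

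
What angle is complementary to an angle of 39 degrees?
Complementary angles sum to 90 degrees.
Other angle = 90 - 39
Other angle = 51 degrees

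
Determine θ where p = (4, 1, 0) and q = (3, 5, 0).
p·q = 17, |p|² = 17, |q|² = 34
cos θ = 17/√578 ≈ 0.7071
θ ≈ 45.0°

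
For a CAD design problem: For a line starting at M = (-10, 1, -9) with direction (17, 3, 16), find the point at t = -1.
P(-1) = (-10 + 17(-1), 1 + 3(-1), -9 + 16(-1)) = (-27, -2, -25)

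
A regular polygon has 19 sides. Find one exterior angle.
Exterior angle of a regular n-gon = 360/n
Exterior angle = 360/19
Exterior angle = 18.95 degrees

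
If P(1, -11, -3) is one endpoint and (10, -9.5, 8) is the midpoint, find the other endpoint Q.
Q = (2×10 - 1, 2×(-9.5) - (-11), 2×8 - (-3)) = (19, -8, 19)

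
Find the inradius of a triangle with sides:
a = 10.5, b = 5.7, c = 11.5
s = (a+b+c)/2 = (10.5+5.7+11.5)/2 = 13.85
Area = √(s(s-a)(s-b)(s-c)) = √(13.85·3.35·8.15·2.35) = 29.8099
r = Area/s = 29.8099/13.85 = 2.152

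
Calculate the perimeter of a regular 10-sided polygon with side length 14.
Perimeter = number of sides * side length
Perimeter = 10 * 14
Perimeter = 140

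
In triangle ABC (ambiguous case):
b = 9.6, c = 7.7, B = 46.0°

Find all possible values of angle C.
sin(C)/c = sin(B)/b  →  sin(C) = c·sin(B)/b = 7.7·sin(46.0°)/9.6 = 0.576970
C₁ = arcsin(0.576970) = 35.24°,  C₂ = 180° - C₁ = 144.76°
Check C₂: A = 180° - 46.0° - 144.76° = -10.76° ≤ 0, rejected
C = 35.24° (one solution)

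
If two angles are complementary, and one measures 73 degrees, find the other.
Complementary angles sum to 90 degrees.
Other angle = 90 - 73
Other angle = 17 degrees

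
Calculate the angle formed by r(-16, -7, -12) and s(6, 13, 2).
r·s = -211, |r|² = 449, |s|² = 209
cos θ = -211/√93841 ≈ -0.6888
θ ≈ 133.5°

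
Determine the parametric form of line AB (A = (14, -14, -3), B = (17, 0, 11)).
Direction vector d = B - A = (3, 14, 14)
x = 14 + 3t, y = -14 + 14t, z = -3 + 14t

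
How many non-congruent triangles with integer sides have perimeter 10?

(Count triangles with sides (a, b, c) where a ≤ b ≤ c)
With a ≤ b ≤ c and a + b + c = 10, the triangle inequality a + b > c gives c < 10/2, so c ≤ 4.
Iterate a from 1 to ⌊p/3⌋ = 3; for each a, b ranges from a to ⌊(p−a)/2⌋ with c = p − a − b, keeping only c ≥ b.
Triples: (2, 4, 4), (3, 3, 4)
Count = 2 triangles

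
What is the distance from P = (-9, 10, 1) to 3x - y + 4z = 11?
d = |3(-9) + (-1)(10) + 4(1) - (11)| / √(3² + (-1)² + 4²) = 44/√26 = 8.629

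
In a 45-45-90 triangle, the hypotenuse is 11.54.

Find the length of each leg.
In a 45-45-90 triangle, hypotenuse = leg·√2  →  leg = hypotenuse/√2
leg = 11.54/√2 = 8.16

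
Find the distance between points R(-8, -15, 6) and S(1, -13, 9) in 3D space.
d = √[(9)² + (2)² + (3)²] = √94 = 9.695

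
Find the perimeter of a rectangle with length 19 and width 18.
Perimeter = 2 * (length + width)
Perimeter = 2 * (19 + 18)
Perimeter = 2 * 37
Perimeter = 74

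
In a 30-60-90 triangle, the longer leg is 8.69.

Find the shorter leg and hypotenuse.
In a 30-60-90 triangle, sides are in ratio 1 : √3 : 2.
Long leg = short leg·√3  →  short leg = 8.69/√3 = 5.017
Hypotenuse = 2·(short leg) = 2·8.69/√3 = 10.03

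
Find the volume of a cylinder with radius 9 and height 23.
Volume = pi * r² * h
Volume = pi * 9² * 23
Volume = pi * 81 * 23
Volume = pi * 1863
Volume = 5852.79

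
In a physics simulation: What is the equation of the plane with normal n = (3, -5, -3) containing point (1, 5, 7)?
d = n·P = (3)(1) + (-5)(5) + (-3)(7) = -43
Plane: 3x - 5y - 3z = -43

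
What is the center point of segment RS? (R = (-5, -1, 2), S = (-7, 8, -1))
Midpoint = ((-5-7)/2, (-1+8)/2, (2-1)/2) = (-6, 3.5, 0.5)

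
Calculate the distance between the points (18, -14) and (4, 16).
Using the distance formula: d = sqrt((x₂-x₁)² + (y₂-y₁)²)
dx = 4 - 18 = -14
dy = 16 - (-14) = 30
d = sqrt((-14)² + 30²) = sqrt(196 + 900) = sqrt(1096) = 33.11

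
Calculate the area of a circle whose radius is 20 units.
Area = pi * r²
Area = pi * 20²
Area = pi * 400
Area = 1256.64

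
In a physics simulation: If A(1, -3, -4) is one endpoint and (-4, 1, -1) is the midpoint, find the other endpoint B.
B = (2×(-4) - 1, 2×1 - (-3), 2×(-1) - (-4)) = (-9, 5, 2)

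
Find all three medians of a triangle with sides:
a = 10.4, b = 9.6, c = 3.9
Using m_x = ½√(2y² + 2z² - x²):
m_a = ½√(2·9.6² + 2·3.9² - 10.4²) = ½√106.58 = 5.162
m_b = ½√(2·10.4² + 2·3.9² - 9.6²) = ½√154.58 = 6.217
m_c = ½√(2·10.4² + 2·9.6² - 3.9²) = ½√385.43 = 9.816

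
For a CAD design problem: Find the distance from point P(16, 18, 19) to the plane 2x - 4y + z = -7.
d = |2(16) + (-4)(18) + 1(19) - (-7)| / √(2² + (-4)² + 1²) = 14/√21 = 3.055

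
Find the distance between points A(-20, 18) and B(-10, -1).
Using the distance formula: d = sqrt((x₂-x₁)² + (y₂-y₁)²)
dx = (-10) - (-20) = 10
dy = (-1) - 18 = -19
d = sqrt(10² + (-19)²) = sqrt(100 + 361) = sqrt(461) = 21.47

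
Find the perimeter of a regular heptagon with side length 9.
Perimeter = number of sides * side length
Perimeter = 7 * 9
Perimeter = 63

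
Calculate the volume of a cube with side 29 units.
Volume = s³
Volume = 29³
Volume = 24389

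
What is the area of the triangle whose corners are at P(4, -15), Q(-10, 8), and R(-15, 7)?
Using the coordinate formula: Area = (1/2)|x₁(y₂-y₃) + x₂(y₃-y₁) + x₃(y₁-y₂)|
Area = (1/2)|4(8-7) + (-10)(7-(-15)) + (-15)((-15)-8)|
Area = (1/2)|4*1 + (-10)*22 + (-15)*(-23)|
Area = (1/2)|4 + (-220) + 345|
Area = (1/2)*129 = 64.50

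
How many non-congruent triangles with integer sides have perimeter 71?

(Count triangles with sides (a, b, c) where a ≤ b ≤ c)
With a ≤ b ≤ c and a + b + c = 71, the triangle inequality a + b > c gives c < 71/2, so c ≤ 35.
Iterate a from 1 to ⌊p/3⌋ = 23; for each a, b ranges from a to ⌊(p−a)/2⌋ with c = p − a − b, keeping only c ≥ b.
Triples: (1, 35, 35), (2, 34, 35), (3, 33, 35), …
Count = 114 triangles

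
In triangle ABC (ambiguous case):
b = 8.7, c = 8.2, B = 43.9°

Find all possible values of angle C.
sin(C)/c = sin(B)/b  →  sin(C) = c·sin(B)/b = 8.2·sin(43.9°)/8.7 = 0.653551
C₁ = arcsin(0.653551) = 40.81°,  C₂ = 180° - C₁ = 139.19°
Check C₂: A = 180° - 43.9° - 139.19° = -3.09° ≤ 0, rejected
C = 40.81° (one solution)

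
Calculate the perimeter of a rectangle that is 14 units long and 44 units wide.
Perimeter = 2 * (length + width)
Perimeter = 2 * (14 + 44)
Perimeter = 2 * 58
Perimeter = 116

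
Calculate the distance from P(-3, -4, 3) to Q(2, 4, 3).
d = √[(5)² + (8)² + (0)²] = √89 = 9.434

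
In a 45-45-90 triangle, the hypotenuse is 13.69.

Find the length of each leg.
In a 45-45-90 triangle, hypotenuse = leg·√2  →  leg = hypotenuse/√2
leg = 13.69/√2 = 9.68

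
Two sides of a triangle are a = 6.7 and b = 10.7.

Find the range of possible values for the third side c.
By the triangle inequality: |a - b| < c < a + b
|6.7 - 10.7| < c < 6.7 + 10.7
4 < c < 17.4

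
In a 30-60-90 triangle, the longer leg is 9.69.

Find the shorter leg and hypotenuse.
In a 30-60-90 triangle, sides are in ratio 1 : √3 : 2.
Long leg = short leg·√3  →  short leg = 9.69/√3 = 5.595
Hypotenuse = 2·(short leg) = 2·9.69/√3 = 11.19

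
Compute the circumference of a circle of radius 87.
Circumference = 2 * pi * r
Circumference = 2 * pi * 87
Circumference = 546.64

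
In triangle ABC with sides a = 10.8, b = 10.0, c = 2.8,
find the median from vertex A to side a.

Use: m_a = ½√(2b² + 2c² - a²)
m_a = ½√(2·10.0² + 2·2.8² - 10.8²)
m_a = ½√(200 + 15.68 - 116.64) = ½√99.04 = 4.976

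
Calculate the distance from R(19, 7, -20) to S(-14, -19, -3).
d = √[(-33)² + (-26)² + (17)²] = √2054 = 45.32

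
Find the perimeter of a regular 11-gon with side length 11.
Perimeter = number of sides * side length
Perimeter = 11 * 11
Perimeter = 121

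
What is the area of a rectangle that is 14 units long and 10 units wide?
Area = length * width
Area = 14 * 10
Area = 140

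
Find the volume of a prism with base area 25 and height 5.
Volume = base area * height
Volume = 25 * 5
Volume = 125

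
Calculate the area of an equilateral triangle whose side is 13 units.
Area = (sqrt(3)/4) * s²
Area = (sqrt(3)/4) * 13²
Area = (sqrt(3)/4) * 169
Area = 73.18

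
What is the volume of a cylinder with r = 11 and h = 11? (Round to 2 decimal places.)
Volume = pi * r² * h
Volume = pi * 11² * 11
Volume = pi * 121 * 11
Volume = pi * 1331
Volume = 4181.46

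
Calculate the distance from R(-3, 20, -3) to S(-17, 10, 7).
d = √[(-14)² + (-10)² + (10)²] = √396 = 19.9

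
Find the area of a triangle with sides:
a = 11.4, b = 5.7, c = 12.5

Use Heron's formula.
s = (a+b+c)/2 = (11.4+5.7+12.5)/2 = 14.8
A = √(s(s-a)(s-b)(s-c)) = √(14.8·3.4·9.1·2.3)
A = √1053.2 = 32.45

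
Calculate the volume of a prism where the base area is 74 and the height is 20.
Volume = base area * height
Volume = 74 * 20
Volume = 1480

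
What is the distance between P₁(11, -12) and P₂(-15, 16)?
Using the distance formula: d = sqrt((x₂-x₁)² + (y₂-y₁)²)
dx = (-15) - 11 = -26
dy = 16 - (-12) = 28
d = sqrt((-26)² + 28²) = sqrt(676 + 784) = sqrt(1460) = 38.21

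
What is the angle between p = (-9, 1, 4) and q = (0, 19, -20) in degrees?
p·q = -61, |p|² = 98, |q|² = 761
cos θ = -61/√74578 ≈ -0.2234
θ ≈ 102.9°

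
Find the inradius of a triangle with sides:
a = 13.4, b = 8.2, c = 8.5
s = (a+b+c)/2 = (13.4+8.2+8.5)/2 = 15.05
Area = √(s(s-a)(s-b)(s-c)) = √(15.05·1.65·6.85·6.55) = 33.3792
r = Area/s = 33.3792/15.05 = 2.218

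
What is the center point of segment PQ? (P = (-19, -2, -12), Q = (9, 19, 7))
Midpoint = ((-19+9)/2, (-2+19)/2, (-12+7)/2) = (-5, 8.5, -2.5)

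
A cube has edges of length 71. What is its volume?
Volume = s³
Volume = 71³
Volume = 357911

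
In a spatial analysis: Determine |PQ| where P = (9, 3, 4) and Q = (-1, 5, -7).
d = √[(-10)² + (2)² + (-11)²] = √225 = 15.0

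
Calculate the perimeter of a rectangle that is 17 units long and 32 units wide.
Perimeter = 2 * (length + width)
Perimeter = 2 * (17 + 32)
Perimeter = 2 * 49
Perimeter = 98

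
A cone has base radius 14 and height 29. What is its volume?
Volume = (1/3) * pi * r² * h
Volume = (1/3) * pi * 14² * 29
Volume = (1/3) * pi * 196 * 29
Volume = (1/3) * pi * 5684
Volume = 5952.27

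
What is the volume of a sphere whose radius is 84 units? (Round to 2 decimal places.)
Volume = (4/3) * pi * r³
Volume = (4/3) * pi * 84³
Volume = (4/3) * pi * 592704
Volume = 2482712.71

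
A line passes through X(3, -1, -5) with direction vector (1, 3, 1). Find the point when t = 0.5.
P(0.5) = (3 + 1(0.5), -1 + 3(0.5), -5 + 1(0.5)) = (3.5, 0.5, -4.5)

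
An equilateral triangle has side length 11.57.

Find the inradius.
For an equilateral triangle, r = s/(2√3) where s is the side.
r = 11.57/(2√3) = 11.57/3.464102 = 3.34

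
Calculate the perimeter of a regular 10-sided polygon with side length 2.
Perimeter = number of sides * side length
Perimeter = 10 * 2
Perimeter = 20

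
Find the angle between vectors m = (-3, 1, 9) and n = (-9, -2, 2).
m·n = 43, |m|² = 91, |n|² = 89
cos θ = 43/√8099 ≈ 0.4778
θ ≈ 61.46°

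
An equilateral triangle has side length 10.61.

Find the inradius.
For an equilateral triangle, r = s/(2√3) where s is the side.
r = 10.61/(2√3) = 10.61/3.464102 = 3.063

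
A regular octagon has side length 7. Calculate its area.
For a regular 8-gon with side length s = 7:
Apothem a = s / (2*tan(pi/8)) = 7 / (2*tan(pi/8)) ≈ 8.4497
Perimeter P = 8 * 7 = 56
Area = (1/2) * P * a = (1/2) * 56 * 8.4497 = 236.59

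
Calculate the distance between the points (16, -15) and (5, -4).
Using the distance formula: d = sqrt((x₂-x₁)² + (y₂-y₁)²)
dx = 5 - 16 = -11
dy = (-4) - (-15) = 11
d = sqrt((-11)² + 11²) = sqrt(121 + 121) = sqrt(242) = 15.56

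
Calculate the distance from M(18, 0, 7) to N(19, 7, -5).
d = √[(1)² + (7)² + (-12)²] = √194 = 13.93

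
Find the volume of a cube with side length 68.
Volume = s³
Volume = 68³
Volume = 314432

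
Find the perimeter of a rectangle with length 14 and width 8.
Perimeter = 2 * (length + width)
Perimeter = 2 * (14 + 8)
Perimeter = 2 * 22
Perimeter = 44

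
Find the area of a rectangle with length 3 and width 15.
Area = length * width
Area = 3 * 15
Area = 45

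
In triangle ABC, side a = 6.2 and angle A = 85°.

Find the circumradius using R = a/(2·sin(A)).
R = a/(2·sin(A)) = 6.2/(2·sin(85°))
R = 6.2/(2·0.996195) = 6.2/1.992389 = 3.112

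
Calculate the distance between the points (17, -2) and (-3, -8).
Using the distance formula: d = sqrt((x₂-x₁)² + (y₂-y₁)²)
dx = (-3) - 17 = -20
dy = (-8) - (-2) = -6
d = sqrt((-20)² + (-6)²) = sqrt(400 + 36) = sqrt(436) = 20.88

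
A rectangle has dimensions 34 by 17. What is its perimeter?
Perimeter = 2 * (length + width)
Perimeter = 2 * (34 + 17)
Perimeter = 2 * 51
Perimeter = 102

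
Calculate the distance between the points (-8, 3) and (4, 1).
Using the distance formula: d = sqrt((x₂-x₁)² + (y₂-y₁)²)
dx = 4 - (-8) = 12
dy = 1 - 3 = -2
d = sqrt(12² + (-2)²) = sqrt(144 + 4) = sqrt(148) = 12.17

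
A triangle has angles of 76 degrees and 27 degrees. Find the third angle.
Sum of angles in a triangle = 180 degrees
Third angle = 180 - 76 - 27
Third angle = 77 degrees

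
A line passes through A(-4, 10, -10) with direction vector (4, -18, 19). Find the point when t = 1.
P(1) = (-4 + 4(1), 10 + (-18)(1), -10 + 19(1)) = (0, -8, 9)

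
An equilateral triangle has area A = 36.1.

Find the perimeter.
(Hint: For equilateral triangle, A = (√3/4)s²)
A = (√3/4)s²  →  s² = 4A/√3 = 4·36.1/√3 = 83.3694
s = 9.13068
Perimeter = 3s = 27.39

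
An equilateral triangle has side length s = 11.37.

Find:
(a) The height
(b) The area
(a) Height h = s·√3/2 = 11.37·√3/2 = 9.847
(b) Area = (√3/4)·s² = (√3/4)·11.37² = (√3/4)·129.277 = 55.98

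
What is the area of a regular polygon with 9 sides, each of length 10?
For a regular 9-gon with side length s = 10:
Apothem a = s / (2*tan(pi/9)) = 10 / (2*tan(pi/9)) ≈ 13.7374
Perimeter P = 9 * 10 = 90
Area = (1/2) * P * a = (1/2) * 90 * 13.7374 = 618.18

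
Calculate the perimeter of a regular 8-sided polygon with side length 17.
Perimeter = number of sides * side length
Perimeter = 8 * 17
Perimeter = 136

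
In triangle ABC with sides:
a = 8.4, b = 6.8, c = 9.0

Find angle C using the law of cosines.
cos(C) = (a² + b² - c²)/(2ab)
cos(C) = (8.4² + 6.8² - 9.0²)/(2·8.4·6.8) = 35.8/114.24 = 0.313375
C = arccos(0.313375) = 71.74°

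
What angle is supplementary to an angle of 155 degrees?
Supplementary angles sum to 180 degrees.
Other angle = 180 - 155
Other angle = 25 degrees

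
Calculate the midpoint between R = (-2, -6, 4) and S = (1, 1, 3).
Midpoint = ((-2+1)/2, (-6+1)/2, (4+3)/2) = (-0.5, -2.5, 3.5)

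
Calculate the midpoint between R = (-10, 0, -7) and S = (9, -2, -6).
Midpoint = ((-10+9)/2, (0-2)/2, (-7-6)/2) = (-0.5, -1, -6.5)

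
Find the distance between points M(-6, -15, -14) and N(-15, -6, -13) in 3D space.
d = √[(-9)² + (9)² + (1)²] = √163 = 12.77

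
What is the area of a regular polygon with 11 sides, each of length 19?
For a regular 11-gon with side length s = 19:
Apothem a = s / (2*tan(pi/11)) = 19 / (2*tan(pi/11)) ≈ 32.35403
Perimeter P = 11 * 19 = 209
Area = (1/2) * P * a = (1/2) * 209 * 32.35403 = 3381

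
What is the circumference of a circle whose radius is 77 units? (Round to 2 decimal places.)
Circumference = 2 * pi * r
Circumference = 2 * pi * 77
Circumference = 483.81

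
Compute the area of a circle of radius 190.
Area = pi * r²
Area = pi * 190²
Area = pi * 36100
Area = 113411.49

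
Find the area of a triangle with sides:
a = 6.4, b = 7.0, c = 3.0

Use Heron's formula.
s = (a+b+c)/2 = (6.4+7.0+3.0)/2 = 8.2
A = √(s(s-a)(s-b)(s-c)) = √(8.2·1.8·1.2·5.2)
A = √92.1024 = 9.597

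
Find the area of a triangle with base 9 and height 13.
Area = (1/2) * base * height
Area = (1/2) * 9 * 13
Area = 58.50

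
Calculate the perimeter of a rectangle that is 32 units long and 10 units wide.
Perimeter = 2 * (length + width)
Perimeter = 2 * (32 + 10)
Perimeter = 2 * 42
Perimeter = 84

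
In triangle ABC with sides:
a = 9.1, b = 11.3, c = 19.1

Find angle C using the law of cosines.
cos(C) = (a² + b² - c²)/(2ab)
cos(C) = (9.1² + 11.3² - 19.1²)/(2·9.1·11.3) = -154.31/205.66 = -0.750316
C = arccos(-0.750316) = 138.6°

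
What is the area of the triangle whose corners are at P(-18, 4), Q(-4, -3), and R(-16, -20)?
Using the coordinate formula: Area = (1/2)|x₁(y₂-y₃) + x₂(y₃-y₁) + x₃(y₁-y₂)|
Area = (1/2)|(-18)((-3)-(-20)) + (-4)((-20)-4) + (-16)(4-(-3))|
Area = (1/2)|(-18)*17 + (-4)*(-24) + (-16)*7|
Area = (1/2)|(-306) + 96 + (-112)|
Area = (1/2)*322 = 161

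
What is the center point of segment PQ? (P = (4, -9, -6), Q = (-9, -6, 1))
Midpoint = ((4-9)/2, (-9-6)/2, (-6+1)/2) = (-2.5, -7.5, -2.5)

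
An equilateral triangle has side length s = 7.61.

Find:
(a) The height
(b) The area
(a) Height h = s·√3/2 = 7.61·√3/2 = 6.59
(b) Area = (√3/4)·s² = (√3/4)·7.61² = (√3/4)·57.9121 = 25.08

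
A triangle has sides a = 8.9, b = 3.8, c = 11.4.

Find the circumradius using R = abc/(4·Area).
s = (a+b+c)/2 = 12.05
Area = √(s(s-a)(s-b)(s-c)) = √(12.05·3.15·8.25·0.65) = 14.267
R = abc/(4·Area) = (8.9·3.8·11.4)/(4·14.267) = 385.548/57.068 = 6.756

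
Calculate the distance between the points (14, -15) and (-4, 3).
Using the distance formula: d = sqrt((x₂-x₁)² + (y₂-y₁)²)
dx = (-4) - 14 = -18
dy = 3 - (-15) = 18
d = sqrt((-18)² + 18²) = sqrt(324 + 324) = sqrt(648) = 25.46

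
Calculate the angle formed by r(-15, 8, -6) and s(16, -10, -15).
r·s = -230, |r|² = 325, |s|² = 581
cos θ = -230/√188825 ≈ -0.5293
θ ≈ 122.0°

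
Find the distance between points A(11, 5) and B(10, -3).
Using the distance formula: d = sqrt((x₂-x₁)² + (y₂-y₁)²)
dx = 10 - 11 = -1
dy = (-3) - 5 = -8
d = sqrt((-1)² + (-8)²) = sqrt(1 + 64) = sqrt(65) = 8.06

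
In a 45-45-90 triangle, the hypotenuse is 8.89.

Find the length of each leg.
In a 45-45-90 triangle, hypotenuse = leg·√2  →  leg = hypotenuse/√2
leg = 8.89/√2 = 6.286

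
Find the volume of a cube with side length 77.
Volume = s³
Volume = 77³
Volume = 456533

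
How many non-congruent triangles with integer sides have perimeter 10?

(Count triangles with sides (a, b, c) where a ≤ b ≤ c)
With a ≤ b ≤ c and a + b + c = 10, the triangle inequality a + b > c gives c < 10/2, so c ≤ 4.
Iterate a from 1 to ⌊p/3⌋ = 3; for each a, b ranges from a to ⌊(p−a)/2⌋ with c = p − a − b, keeping only c ≥ b.
Triples: (2, 4, 4), (3, 3, 4)
Count = 2 triangles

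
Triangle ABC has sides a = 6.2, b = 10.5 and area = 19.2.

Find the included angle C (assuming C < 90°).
Area = ½ab·sin(C)  →  sin(C) = 2·Area/(ab)
sin(C) = 2·19.2/(6.2·10.5) = 0.589862
C = arcsin(0.589862) = 36.15°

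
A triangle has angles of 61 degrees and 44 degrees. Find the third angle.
Sum of angles in a triangle = 180 degrees
Third angle = 180 - 61 - 44
Third angle = 75 degrees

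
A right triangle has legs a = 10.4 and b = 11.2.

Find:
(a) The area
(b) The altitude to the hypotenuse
(a) Area = ½ab = ½·10.4·11.2 = 58.24
(b) Hypotenuse c = √(10.4² + 11.2²) = √233.6 = 15.284
    Area = ½·c·h_c  →  h_c = 2·Area/c = 2·58.24/15.284 = 7.621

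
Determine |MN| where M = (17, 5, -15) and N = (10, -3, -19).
d = √[(-7)² + (-8)² + (-4)²] = √129 = 11.36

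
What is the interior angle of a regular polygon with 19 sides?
Interior angle of a regular n-gon = (n-2)*180/n
Interior angle = (19-2)*180/19
Interior angle = 17*180/19
Interior angle = 3060/19
Interior angle = 161.05 degrees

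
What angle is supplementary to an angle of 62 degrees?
Supplementary angles sum to 180 degrees.
Other angle = 180 - 62
Other angle = 118 degrees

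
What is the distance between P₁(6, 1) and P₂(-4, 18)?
Using the distance formula: d = sqrt((x₂-x₁)² + (y₂-y₁)²)
dx = (-4) - 6 = -10
dy = 18 - 1 = 17
d = sqrt((-10)² + 17²) = sqrt(100 + 289) = sqrt(389) = 19.72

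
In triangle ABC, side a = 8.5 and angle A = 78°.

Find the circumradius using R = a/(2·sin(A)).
R = a/(2·sin(A)) = 8.5/(2·sin(78°))
R = 8.5/(2·0.978148) = 8.5/1.956295 = 4.345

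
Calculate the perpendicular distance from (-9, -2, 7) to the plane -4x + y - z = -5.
d = |(-4)(-9) + 1(-2) + (-1)(7) - (-5)| / √((-4)² + 1² + (-1)²) = 32/√18 = 7.542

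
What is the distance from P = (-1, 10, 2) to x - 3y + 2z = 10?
d = |1(-1) + (-3)(10) + 2(2) - (10)| / √(1² + (-3)² + 2²) = 37/√14 = 9.889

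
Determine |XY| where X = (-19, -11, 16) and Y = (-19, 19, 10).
d = √[(0)² + (30)² + (-6)²] = √936 = 30.59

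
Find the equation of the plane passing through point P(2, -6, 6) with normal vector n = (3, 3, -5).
d = n·P = (3)(2) + (3)(-6) + (-5)(6) = -42
Plane: 3x + 3y - 5z = -42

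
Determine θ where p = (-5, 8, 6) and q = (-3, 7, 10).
p·q = 131, |p|² = 125, |q|² = 158
cos θ = 131/√19750 ≈ 0.9322
θ ≈ 21.23°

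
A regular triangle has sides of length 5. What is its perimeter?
Perimeter = number of sides * side length
Perimeter = 3 * 5
Perimeter = 15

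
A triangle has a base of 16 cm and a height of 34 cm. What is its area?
Area = (1/2) * base * height
Area = (1/2) * 16 * 34
Area = 272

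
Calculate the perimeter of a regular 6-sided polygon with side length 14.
Perimeter = number of sides * side length
Perimeter = 6 * 14
Perimeter = 84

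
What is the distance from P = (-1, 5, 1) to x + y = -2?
d = |1(-1) + 1(5) + 0(1) - (-2)| / √(1² + 1² + 0²) = 6/√2 = 4.243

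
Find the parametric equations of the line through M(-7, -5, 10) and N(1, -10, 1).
Direction vector d = N - M = (8, -5, -9)
x = -7 + 8t, y = -5 - 5t, z = 10 - 9t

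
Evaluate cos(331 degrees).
cos(331 degrees) = 0.8746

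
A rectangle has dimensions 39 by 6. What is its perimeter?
Perimeter = 2 * (length + width)
Perimeter = 2 * (39 + 6)
Perimeter = 2 * 45
Perimeter = 90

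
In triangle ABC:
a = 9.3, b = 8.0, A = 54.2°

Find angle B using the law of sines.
sin(B)/b = sin(A)/a
sin(B) = b·sin(A)/a = 8.0·sin(54.2°)/9.3 = 0.697689
B = arcsin(0.697689) = 44.24°  (b ≤ a, so B ≤ A and the acute solution is unique)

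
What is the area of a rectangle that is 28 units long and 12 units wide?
Area = length * width
Area = 28 * 12
Area = 336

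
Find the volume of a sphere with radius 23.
Volume = (4/3) * pi * r³
Volume = (4/3) * pi * 23³
Volume = (4/3) * pi * 12167
Volume = 50965.01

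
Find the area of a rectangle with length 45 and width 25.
Area = length * width
Area = 45 * 25
Area = 1125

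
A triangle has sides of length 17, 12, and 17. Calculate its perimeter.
Perimeter = sum of all sides
Perimeter = 17 + 12 + 17
Perimeter = 46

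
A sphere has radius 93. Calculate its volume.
Volume = (4/3) * pi * r³
Volume = (4/3) * pi * 93³
Volume = (4/3) * pi * 804357
Volume = 3369282.72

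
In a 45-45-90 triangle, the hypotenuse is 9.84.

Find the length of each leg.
In a 45-45-90 triangle, hypotenuse = leg·√2  →  leg = hypotenuse/√2
leg = 9.84/√2 = 6.958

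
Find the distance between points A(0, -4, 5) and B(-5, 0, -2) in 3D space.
d = √[(-5)² + (4)² + (-7)²] = √90 = 9.487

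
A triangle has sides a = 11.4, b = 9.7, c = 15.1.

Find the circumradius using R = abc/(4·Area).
s = (a+b+c)/2 = 18.1
Area = √(s(s-a)(s-b)(s-c)) = √(18.1·6.7·8.4·3) = 55.2811
R = abc/(4·Area) = (11.4·9.7·15.1)/(4·55.2811) = 1669.758/221.1244 = 7.551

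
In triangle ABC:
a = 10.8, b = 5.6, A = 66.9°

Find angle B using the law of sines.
sin(B)/b = sin(A)/a
sin(B) = b·sin(A)/a = 5.6·sin(66.9°)/10.8 = 0.476944
B = arcsin(0.476944) = 28.49°  (b ≤ a, so B ≤ A and the acute solution is unique)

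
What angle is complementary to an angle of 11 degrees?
Complementary angles sum to 90 degrees.
Other angle = 90 - 11
Other angle = 79 degrees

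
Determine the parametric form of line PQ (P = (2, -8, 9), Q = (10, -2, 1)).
Direction vector d = Q - P = (8, 6, -8)
x = 2 + 8t, y = -8 + 6t, z = 9 - 8t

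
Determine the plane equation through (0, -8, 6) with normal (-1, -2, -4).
d = n·P = (-1)(0) + (-2)(-8) + (-4)(6) = -8
Plane: -x - 2y - 4z = -8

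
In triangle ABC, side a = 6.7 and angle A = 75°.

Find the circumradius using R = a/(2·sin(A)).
R = a/(2·sin(A)) = 6.7/(2·sin(75°))
R = 6.7/(2·0.965926) = 6.7/1.931852 = 3.468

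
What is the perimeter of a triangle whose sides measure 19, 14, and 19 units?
Perimeter = sum of all sides
Perimeter = 19 + 14 + 19
Perimeter = 52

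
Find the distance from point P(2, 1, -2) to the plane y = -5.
d = |0(2) + 1(1) + 0(-2) - (-5)| / √(0² + 1² + 0²) = 6/√1 = 6.0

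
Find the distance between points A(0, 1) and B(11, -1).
Using the distance formula: d = sqrt((x₂-x₁)² + (y₂-y₁)²)
dx = 11 - 0 = 11
dy = (-1) - 1 = -2
d = sqrt(11² + (-2)²) = sqrt(121 + 4) = sqrt(125) = 11.18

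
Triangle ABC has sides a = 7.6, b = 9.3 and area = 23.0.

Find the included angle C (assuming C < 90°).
Area = ½ab·sin(C)  →  sin(C) = 2·Area/(ab)
sin(C) = 2·23.0/(7.6·9.3) = 0.650821
C = arcsin(0.650821) = 40.6°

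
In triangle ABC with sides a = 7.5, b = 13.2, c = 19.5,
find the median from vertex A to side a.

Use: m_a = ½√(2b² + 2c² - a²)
m_a = ½√(2·13.2² + 2·19.5² - 7.5²)
m_a = ½√(348.48 + 760.5 - 56.25) = ½√1052.73 = 16.22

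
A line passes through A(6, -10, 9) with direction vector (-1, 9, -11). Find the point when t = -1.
P(-1) = (6 + (-1)(-1), -10 + 9(-1), 9 + (-11)(-1)) = (7, -19, 20)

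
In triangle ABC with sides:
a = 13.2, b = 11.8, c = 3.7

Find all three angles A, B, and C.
By the law of cosines:
cos(A) = (b² + c² - a²)/(2bc) = -0.244045  →  A = 104.1°
cos(B) = (a² + c² - b²)/(2ac) = 0.498464  →  B = 60.1°
cos(C) = (a² + b² - c²)/(2ab) = 0.962346  →  C = 15.77°
Check: A + B + C = 180.0° ✓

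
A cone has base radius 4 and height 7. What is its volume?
Volume = (1/3) * pi * r² * h
Volume = (1/3) * pi * 4² * 7
Volume = (1/3) * pi * 16 * 7
Volume = (1/3) * pi * 112
Volume = 117.29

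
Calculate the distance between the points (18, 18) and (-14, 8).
Using the distance formula: d = sqrt((x₂-x₁)² + (y₂-y₁)²)
dx = (-14) - 18 = -32
dy = 8 - 18 = -10
d = sqrt((-32)² + (-10)²) = sqrt(1024 + 100) = sqrt(1124) = 33.53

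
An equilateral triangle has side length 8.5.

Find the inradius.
For an equilateral triangle, r = s/(2√3) where s is the side.
r = 8.5/(2√3) = 8.5/3.464102 = 2.454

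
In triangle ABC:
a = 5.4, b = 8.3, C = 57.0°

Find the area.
Using A = ½ab·sin(C):
A = ½·5.4·8.3·sin(57.0°) = ½·44.82·0.838671 = 18.79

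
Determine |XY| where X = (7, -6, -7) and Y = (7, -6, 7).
d = √[(0)² + (0)² + (14)²] = √196 = 14.0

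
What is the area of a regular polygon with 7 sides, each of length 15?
For a regular 7-gon with side length s = 15:
Apothem a = s / (2*tan(pi/7)) = 15 / (2*tan(pi/7)) ≈ 15.5739
Perimeter P = 7 * 15 = 105
Area = (1/2) * P * a = (1/2) * 105 * 15.5739 = 817.63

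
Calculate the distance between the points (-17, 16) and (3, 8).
Using the distance formula: d = sqrt((x₂-x₁)² + (y₂-y₁)²)
dx = 3 - (-17) = 20
dy = 8 - 16 = -8
d = sqrt(20² + (-8)²) = sqrt(400 + 64) = sqrt(464) = 21.54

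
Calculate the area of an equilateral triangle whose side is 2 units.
Area = (sqrt(3)/4) * s²
Area = (sqrt(3)/4) * 2²
Area = (sqrt(3)/4) * 4
Area = 1.73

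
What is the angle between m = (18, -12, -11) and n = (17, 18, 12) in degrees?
m·n = -42, |m|² = 589, |n|² = 757
cos θ = -42/√445873 ≈ -0.0629
θ ≈ 93.61°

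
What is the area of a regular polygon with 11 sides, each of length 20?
For a regular 11-gon with side length s = 20:
Apothem a = s / (2*tan(pi/11)) = 20 / (2*tan(pi/11)) ≈ 34.0569
Perimeter P = 11 * 20 = 220
Area = (1/2) * P * a = (1/2) * 220 * 34.0569 = 3746.26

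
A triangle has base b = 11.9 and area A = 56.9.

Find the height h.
A = ½bh  →  h = 2A/b
h = 2·56.9/11.9 = 9.563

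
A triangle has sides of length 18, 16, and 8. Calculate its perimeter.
Perimeter = sum of all sides
Perimeter = 18 + 16 + 8
Perimeter = 42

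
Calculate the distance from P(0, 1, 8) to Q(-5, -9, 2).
d = √[(-5)² + (-10)² + (-6)²] = √161 = 12.69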